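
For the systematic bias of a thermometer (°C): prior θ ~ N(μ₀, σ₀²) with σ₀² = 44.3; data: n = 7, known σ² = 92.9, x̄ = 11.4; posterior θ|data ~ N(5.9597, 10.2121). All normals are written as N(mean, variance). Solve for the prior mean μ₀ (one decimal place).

The posterior mean is a precision-weighted average: μ_n = (τ₀μ₀ + τ_data·x̄)/(τ₀+τ_data), with τ₀=1/σ₀² and τ_data=n/σ².
Here τ₀ = 1/44.3 = 0.022573 and τ_data = 7/92.9 = 0.075350, so τ_n = 0.097923.
Rearranging for μ₀: μ₀ = (μ_n·τ_n − τ_data·x̄)/τ₀ = (5.9597·0.097923 − 0.075350·11.4) / 0.022573 = -0.275398/0.022573 ≈ -12.2.

μ₀ = -12.2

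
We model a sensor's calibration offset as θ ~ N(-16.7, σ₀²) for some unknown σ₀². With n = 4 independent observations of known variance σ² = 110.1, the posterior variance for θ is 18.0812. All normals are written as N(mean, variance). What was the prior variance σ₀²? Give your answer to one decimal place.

σ₀² = 52.7

For the Normal–Normal model with known σ², precisions add: τ_n = τ₀ + n/σ².
So 1/σ₀² = 1/18.0812 − 4/110.1 = 0.055306 − 0.036331 = 0.018975.
Hence σ₀² = 1/0.018975 ≈ 52.7.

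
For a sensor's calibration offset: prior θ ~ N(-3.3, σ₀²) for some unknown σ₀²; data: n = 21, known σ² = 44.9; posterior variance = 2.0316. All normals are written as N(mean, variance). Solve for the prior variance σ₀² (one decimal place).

σ₀² = 40.8

For the Normal–Normal model with known σ², precisions add: τ_n = τ₀ + n/σ².
So 1/σ₀² = 1/2.0316 − 21/44.9 = 0.492223 − 0.467706 = 0.024517.
Hence σ₀² = 1/0.024517 ≈ 40.8.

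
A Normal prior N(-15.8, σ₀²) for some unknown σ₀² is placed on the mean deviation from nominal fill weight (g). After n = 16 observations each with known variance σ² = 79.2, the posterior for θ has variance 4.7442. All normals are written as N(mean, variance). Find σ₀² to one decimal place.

σ₀² = 114.1

Posterior precision equals prior precision plus data precision: 1/σ_n² = 1/σ₀² + n/σ².
So 1/σ₀² = 1/4.7442 − 16/79.2 = 0.210784 − 0.202020 = 0.008764.
Hence σ₀² = 1/0.008764 ≈ 114.1.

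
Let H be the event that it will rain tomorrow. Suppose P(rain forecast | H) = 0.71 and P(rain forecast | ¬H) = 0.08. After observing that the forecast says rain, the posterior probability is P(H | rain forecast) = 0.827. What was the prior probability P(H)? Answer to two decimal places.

P(H) = 0.35

In odds form, posterior odds = prior odds × likelihood ratio, so prior odds = posterior odds ÷ LR.
Posterior odds = 0.827/(1−0.827) = 4.7803. LR = 0.71/0.08 = 8.8750.
Prior odds = 4.7803/8.8750 = 0.5386, so P(H) = 0.5386/(1+0.5386) ≈ 0.35.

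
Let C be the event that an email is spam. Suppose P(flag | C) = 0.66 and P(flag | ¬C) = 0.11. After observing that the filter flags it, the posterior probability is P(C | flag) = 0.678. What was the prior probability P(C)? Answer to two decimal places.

In odds form, posterior odds = prior odds × likelihood ratio, so prior odds = posterior odds ÷ LR.
Posterior odds = 0.678/(1−0.678) = 2.1056. LR = 0.66/0.11 = 6.0000.
Prior odds = 2.1056/6.0000 = 0.3509, so P(C) = 0.3509/(1+0.3509) ≈ 0.26.

P(C) = 0.26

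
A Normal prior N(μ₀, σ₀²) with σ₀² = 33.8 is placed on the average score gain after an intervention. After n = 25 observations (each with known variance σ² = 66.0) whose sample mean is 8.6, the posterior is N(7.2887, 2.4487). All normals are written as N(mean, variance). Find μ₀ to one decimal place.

The posterior mean is a precision-weighted average: μ_n = (τ₀μ₀ + τ_data·x̄)/(τ₀+τ_data), with τ₀=1/σ₀² and τ_data=n/σ².
Here τ₀ = 1/33.8 = 0.029586 and τ_data = 25/66.0 = 0.378788, so τ_n = 0.408374.
Rearranging for μ₀: μ₀ = (μ_n·τ_n − τ_data·x̄)/τ₀ = (7.2887·0.408374 − 0.378788·8.6) / 0.029586 = -0.281061/0.029586 ≈ -9.5.

μ₀ = -9.5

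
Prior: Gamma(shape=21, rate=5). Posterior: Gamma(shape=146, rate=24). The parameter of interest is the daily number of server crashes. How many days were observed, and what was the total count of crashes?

Gamma–Poisson conjugacy: posterior shape = α + Σxᵢ, posterior rate = β + n.
Matching: Σxᵢ = 146 − 21 = 125 and n = 24 − 5 = 19.

n = 19 days with total 125 crashes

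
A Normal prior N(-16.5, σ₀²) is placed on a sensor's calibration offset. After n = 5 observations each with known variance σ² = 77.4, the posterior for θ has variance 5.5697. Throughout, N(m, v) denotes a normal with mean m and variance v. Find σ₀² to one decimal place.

σ₀² = 8.7

Posterior precision equals prior precision plus data precision: 1/σ_n² = 1/σ₀² + n/σ².
So 1/σ₀² = 1/5.5697 − 5/77.4 = 0.179543 − 0.064599 = 0.114944.
Hence σ₀² = 1/0.114944 ≈ 8.7.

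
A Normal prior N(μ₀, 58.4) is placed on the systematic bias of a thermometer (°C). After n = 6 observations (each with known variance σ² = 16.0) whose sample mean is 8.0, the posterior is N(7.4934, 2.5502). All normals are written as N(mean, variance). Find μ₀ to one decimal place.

The posterior mean is a precision-weighted average: μ_n = (τ₀μ₀ + τ_data·x̄)/(τ₀+τ_data), with τ₀=1/σ₀² and τ_data=n/σ².
Here τ₀ = 1/58.4 = 0.017123 and τ_data = 6/16.0 = 0.375000, so τ_n = 0.392123.
Rearranging for μ₀: μ₀ = (μ_n·τ_n − τ_data·x̄)/τ₀ = (7.4934·0.392123 − 0.375000·8.0) / 0.017123 = -0.061666/0.017123 ≈ -3.6.

μ₀ = -3.6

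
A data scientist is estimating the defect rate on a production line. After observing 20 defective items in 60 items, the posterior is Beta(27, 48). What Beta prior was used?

A Beta(α, β) prior with s successes and f failures in binomial data gives a Beta(α+s, β+f) posterior.
Subtract the data counts: 27−20=7, 48−40=8.

Beta(7, 8)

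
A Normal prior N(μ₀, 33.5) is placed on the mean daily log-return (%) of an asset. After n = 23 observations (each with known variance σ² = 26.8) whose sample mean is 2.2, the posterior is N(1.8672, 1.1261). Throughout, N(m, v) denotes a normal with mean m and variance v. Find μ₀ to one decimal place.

With known observation variance, the Normal–Normal posterior has precision τ_n = τ₀ + n/σ² and mean μ_n = (τ₀μ₀ + (n/σ²)x̄)/τ_n.
Here τ₀ = 1/33.5 = 0.029851 and τ_data = 23/26.8 = 0.858209, so τ_n = 0.888060.
Rearranging for μ₀: μ₀ = (μ_n·τ_n − τ_data·x̄)/τ₀ = (1.8672·0.888060 − 0.858209·2.2) / 0.029851 = -0.229874/0.029851 ≈ -7.7.

μ₀ = -7.7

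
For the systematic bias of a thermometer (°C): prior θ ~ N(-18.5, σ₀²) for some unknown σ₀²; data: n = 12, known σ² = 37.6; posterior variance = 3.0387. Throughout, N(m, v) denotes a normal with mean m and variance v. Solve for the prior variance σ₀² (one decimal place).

For the Normal–Normal model with known σ², precisions add: τ_n = τ₀ + n/σ².
So 1/σ₀² = 1/3.0387 − 12/37.6 = 0.329088 − 0.319149 = 0.009939.
Hence σ₀² = 1/0.009939 ≈ 100.6.

σ₀² = 100.6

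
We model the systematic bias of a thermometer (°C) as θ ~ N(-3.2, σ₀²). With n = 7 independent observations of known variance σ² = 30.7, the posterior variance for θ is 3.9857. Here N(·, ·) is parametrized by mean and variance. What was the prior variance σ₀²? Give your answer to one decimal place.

Posterior precision equals prior precision plus data precision: 1/σ_n² = 1/σ₀² + n/σ².
So 1/σ₀² = 1/3.9857 − 7/30.7 = 0.250897 − 0.228013 = 0.022884.
Hence σ₀² = 1/0.022884 ≈ 43.7.

σ₀² = 43.7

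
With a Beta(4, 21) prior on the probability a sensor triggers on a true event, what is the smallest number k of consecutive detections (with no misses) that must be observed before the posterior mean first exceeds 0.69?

k = 43

After k detections and 0 misses the posterior is Beta(4+k, 21), with mean (4+k)/(4+21+k).
Set (4+k)/(25+k) > 0.69 and solve: k > (0.69·25 − 4)/(1 − 0.69) = 42.742.
The smallest integer exceeding 42.742 is 43.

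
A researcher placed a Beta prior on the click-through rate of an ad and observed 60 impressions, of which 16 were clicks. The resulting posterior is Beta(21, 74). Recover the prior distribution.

Beta(5, 30)

A Beta(α, β) prior with s successes and f failures in binomial data gives a Beta(α+s, β+f) posterior.
Subtract the data counts: 21−16=5, 74−44=30.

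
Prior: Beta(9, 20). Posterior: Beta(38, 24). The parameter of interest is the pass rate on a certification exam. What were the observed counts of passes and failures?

A Beta(α, β) prior with s successes and f failures in binomial data gives a Beta(α+s, β+f) posterior.
So s = 38 − 9 = 29 and f = 24 − 20 = 4.

29 passes and 4 failures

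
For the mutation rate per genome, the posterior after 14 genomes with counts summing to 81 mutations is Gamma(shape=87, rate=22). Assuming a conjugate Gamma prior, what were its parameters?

A Gamma(α, β) prior (rate parametrization) on a Poisson rate with n observations summing to S gives posterior Gamma(α+S, β+n).
So α = 87 − 81 = 6 and β = 22 − 14 = 8.

Gamma(shape=6, rate=8)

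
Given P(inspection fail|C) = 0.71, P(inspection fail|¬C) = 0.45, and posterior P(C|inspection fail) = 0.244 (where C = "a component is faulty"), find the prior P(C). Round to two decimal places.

In odds form, posterior odds = prior odds × likelihood ratio, so prior odds = posterior odds ÷ LR.
Posterior odds = 0.244/(1−0.244) = 0.3228. LR = 0.71/0.45 = 1.5778.
Prior odds = 0.3228/1.5778 = 0.2046, so P(C) = 0.2046/(1+0.2046) ≈ 0.17.

P(C) = 0.17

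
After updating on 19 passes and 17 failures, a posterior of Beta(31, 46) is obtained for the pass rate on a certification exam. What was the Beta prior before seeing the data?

Beta(12, 29)

A Beta(a, b) prior with s successes and f failures in binomial data gives a Beta(a+s, b+f) posterior.
Subtract the data counts: 31−19=12, 46−17=29.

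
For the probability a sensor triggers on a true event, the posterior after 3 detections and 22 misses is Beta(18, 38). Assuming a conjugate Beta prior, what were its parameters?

Under Beta–binomial conjugacy the posterior parameters are (α+s, β+f).
Subtract the data counts: 18−3=15, 38−22=16.

Beta(15, 16)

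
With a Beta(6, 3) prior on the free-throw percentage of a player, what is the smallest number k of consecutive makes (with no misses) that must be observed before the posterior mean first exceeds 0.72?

k = 2

After k makes and 0 misses the posterior is Beta(6+k, 3), with mean (6+k)/(6+3+k).
Set (6+k)/(9+k) > 0.72 and solve: k > (0.72·9 − 6)/(1 − 0.72) = 1.714.
The smallest integer exceeding 1.714 is 2, and checking k=2: (8)/(11) = 0.7273 > 0.72.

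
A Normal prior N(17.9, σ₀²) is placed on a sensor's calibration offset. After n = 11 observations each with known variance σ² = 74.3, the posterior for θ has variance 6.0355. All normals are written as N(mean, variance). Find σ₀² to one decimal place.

σ₀² = 56.7

Posterior precision equals prior precision plus data precision: 1/σ_n² = 1/σ₀² + n/σ².
So 1/σ₀² = 1/6.0355 − 11/74.3 = 0.165686 − 0.148048 = 0.017638.
Hence σ₀² = 1/0.017638 ≈ 56.7.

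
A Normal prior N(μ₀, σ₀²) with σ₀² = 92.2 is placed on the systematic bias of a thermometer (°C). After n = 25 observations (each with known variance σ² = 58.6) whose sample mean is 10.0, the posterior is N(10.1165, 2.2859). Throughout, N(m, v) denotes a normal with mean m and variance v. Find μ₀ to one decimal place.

μ₀ = 14.7

With known observation variance, the Normal–Normal posterior has precision τ_n = τ₀ + n/σ² and mean μ_n = (τ₀μ₀ + (n/σ²)x̄)/τ_n.
Here τ₀ = 1/92.2 = 0.010846 and τ_data = 25/58.6 = 0.426621, so τ_n = 0.437467.
Rearranging for μ₀: μ₀ = (μ_n·τ_n − τ_data·x̄)/τ₀ = (10.1165·0.437467 − 0.426621·10.0) / 0.010846 = 0.159425/0.010846 ≈ 14.7.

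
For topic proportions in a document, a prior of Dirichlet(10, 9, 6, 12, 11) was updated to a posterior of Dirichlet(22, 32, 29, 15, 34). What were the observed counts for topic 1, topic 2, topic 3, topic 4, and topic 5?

For a Dirichlet(α) prior with multinomial counts c, the posterior is Dirichlet(α + c) componentwise.
Counts are posterior − prior componentwise: 22−10=12, 32−9=23, 29−6=23, 15−12=3, 34−11=23.

counts (12, 23, 23, 3, 23)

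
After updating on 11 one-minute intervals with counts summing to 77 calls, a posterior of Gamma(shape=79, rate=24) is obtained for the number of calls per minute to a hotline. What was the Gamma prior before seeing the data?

Gamma–Poisson conjugacy: posterior shape = α + Σxᵢ, posterior rate = β + n.
So α = 79 − 77 = 2 and β = 24 − 11 = 13.

Gamma(shape=2, rate=13)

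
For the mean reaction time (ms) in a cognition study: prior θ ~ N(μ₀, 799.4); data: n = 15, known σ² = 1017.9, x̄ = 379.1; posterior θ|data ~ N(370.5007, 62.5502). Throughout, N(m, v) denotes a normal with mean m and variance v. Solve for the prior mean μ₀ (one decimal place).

μ₀ = 269.2

The posterior mean is a precision-weighted average: μ_n = (τ₀μ₀ + τ_data·x̄)/(τ₀+τ_data), with τ₀=1/σ₀² and τ_data=n/σ².
Here τ₀ = 1/799.4 = 0.001251 and τ_data = 15/1017.9 = 0.014736, so τ_n = 0.015987.
Rearranging for μ₀: μ₀ = (μ_n·τ_n − τ_data·x̄)/τ₀ = (370.5007·0.015987 − 0.014736·379.1) / 0.001251 = 0.336777/0.001251 ≈ 269.2.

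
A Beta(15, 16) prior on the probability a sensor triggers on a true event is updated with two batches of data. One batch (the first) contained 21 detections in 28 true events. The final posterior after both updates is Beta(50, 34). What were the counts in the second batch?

Because Beta–binomial updating is additive in the counts, the combined data contributed (α_post−α_prior, β_post−β_prior) successes and failures.
Total across both batches: 50−15=35 detections, 34−16=18 misses.
Subtract the first batch: 35−21=14 detections and 18−7=11 misses.

14 detections and 11 misses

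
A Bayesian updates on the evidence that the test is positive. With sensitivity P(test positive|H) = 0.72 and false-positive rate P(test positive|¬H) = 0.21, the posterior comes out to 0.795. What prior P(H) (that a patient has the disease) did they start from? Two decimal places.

P(H) = 0.53

In odds form, posterior odds = prior odds × likelihood ratio, so prior odds = posterior odds ÷ LR.
Posterior odds = 0.795/(1−0.795) = 3.8780. LR = 0.72/0.21 = 3.4286.
Prior odds = 3.8780/3.4286 = 1.1311, so P(H) = 1.1311/(1+1.1311) ≈ 0.53.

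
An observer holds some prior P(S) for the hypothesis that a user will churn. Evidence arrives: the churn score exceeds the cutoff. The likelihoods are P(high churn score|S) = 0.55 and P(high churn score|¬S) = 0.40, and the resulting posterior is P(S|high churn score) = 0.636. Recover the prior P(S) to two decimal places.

Bayes' rule in odds form gives O(S|E) = O(S)·[P(E|S)/P(E|¬S)], hence O(S) = O(S|E)/LR.
Posterior odds = 0.636/(1−0.636) = 1.7473. LR = 0.55/0.40 = 1.3750.
Prior odds = 1.7473/1.3750 = 1.2708, so P(S) = 1.2708/(1+1.2708) ≈ 0.56.

P(S) = 0.56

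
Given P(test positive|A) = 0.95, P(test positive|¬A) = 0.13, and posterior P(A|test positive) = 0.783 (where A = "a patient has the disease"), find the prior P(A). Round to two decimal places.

P(A) = 0.33

Bayes' rule in odds form gives O(A|E) = O(A)·[P(E|A)/P(E|¬A)], hence O(A) = O(A|E)/LR.
Posterior odds = 0.783/(1−0.783) = 3.6083. LR = 0.95/0.13 = 7.3077.
Prior odds = 3.6083/7.3077 = 0.4938, so P(A) = 0.4938/(1+0.4938) ≈ 0.33.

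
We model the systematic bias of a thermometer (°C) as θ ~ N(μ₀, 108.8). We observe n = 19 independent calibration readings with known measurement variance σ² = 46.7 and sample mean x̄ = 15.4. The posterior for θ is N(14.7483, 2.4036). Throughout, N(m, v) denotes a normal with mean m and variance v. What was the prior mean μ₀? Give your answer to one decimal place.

With known observation variance, the Normal–Normal posterior has precision τ_n = τ₀ + n/σ² and mean μ_n = (τ₀μ₀ + (n/σ²)x̄)/τ_n.
Here τ₀ = 1/108.8 = 0.009191 and τ_data = 19/46.7 = 0.406852, so τ_n = 0.416043.
Rearranging for μ₀: μ₀ = (μ_n·τ_n − τ_data·x̄)/τ₀ = (14.7483·0.416043 − 0.406852·15.4) / 0.009191 = -0.129594/0.009191 ≈ -14.1.

μ₀ = -14.1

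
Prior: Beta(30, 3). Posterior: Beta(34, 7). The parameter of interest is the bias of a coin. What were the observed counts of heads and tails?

4 heads and 4 tails

Beta is conjugate to the binomial likelihood: posterior = Beta(a+s, b+f).
Match parameters: s=34−30=4, f=7−3=4.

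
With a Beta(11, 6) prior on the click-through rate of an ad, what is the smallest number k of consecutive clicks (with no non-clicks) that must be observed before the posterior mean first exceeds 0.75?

After k clicks and 0 non-clicks the posterior is Beta(11+k, 6), with mean (11+k)/(11+6+k).
Set (11+k)/(17+k) > 0.75 and solve: k > (0.75·17 − 11)/(1 − 0.75) = 7.000.
The smallest integer exceeding 7.000 is 8.

k = 8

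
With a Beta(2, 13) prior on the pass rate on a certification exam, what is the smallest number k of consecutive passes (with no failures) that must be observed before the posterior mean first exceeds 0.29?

k = 4

After k passes and 0 failures the posterior is Beta(2+k, 13), with mean (2+k)/(2+13+k).
Set (2+k)/(15+k) > 0.29 and solve: k > (0.29·15 − 2)/(1 − 0.29) = 3.310.
The smallest integer exceeding 3.310 is 4, and checking k=4: (6)/(19) = 0.3158 > 0.29.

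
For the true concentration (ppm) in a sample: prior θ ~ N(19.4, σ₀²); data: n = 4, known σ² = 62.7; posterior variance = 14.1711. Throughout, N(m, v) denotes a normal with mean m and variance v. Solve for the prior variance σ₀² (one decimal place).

σ₀² = 147.7

For the Normal–Normal model with known σ², precisions add: τ_n = τ₀ + n/σ².
So 1/σ₀² = 1/14.1711 − 4/62.7 = 0.070566 − 0.063796 = 0.006770.
Hence σ₀² = 1/0.006770 ≈ 147.7.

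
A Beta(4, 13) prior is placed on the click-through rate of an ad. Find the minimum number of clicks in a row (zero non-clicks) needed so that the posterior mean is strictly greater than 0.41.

After k clicks and 0 non-clicks the posterior is Beta(4+k, 13), with mean (4+k)/(4+13+k).
Set (4+k)/(17+k) > 0.41 and solve: k > (0.41·17 − 4)/(1 − 0.41) = 5.034.
The smallest integer exceeding 5.034 is 6.

k = 6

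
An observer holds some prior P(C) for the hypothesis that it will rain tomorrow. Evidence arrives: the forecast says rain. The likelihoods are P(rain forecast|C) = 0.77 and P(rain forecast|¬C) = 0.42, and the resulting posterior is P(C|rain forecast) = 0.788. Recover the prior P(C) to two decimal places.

In odds form, posterior odds = prior odds × likelihood ratio, so prior odds = posterior odds ÷ LR.
Posterior odds = 0.788/(1−0.788) = 3.7170. LR = 0.77/0.42 = 1.8333.
Prior odds = 3.7170/1.8333 = 2.0275, so P(C) = 2.0275/(1+2.0275) ≈ 0.67.

P(C) = 0.67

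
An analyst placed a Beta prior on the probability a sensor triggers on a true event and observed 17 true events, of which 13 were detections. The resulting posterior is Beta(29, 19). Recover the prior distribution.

Beta(16, 15)

Beta is conjugate to the binomial likelihood: posterior = Beta(α+s, β+f).
So α = 29 − 13 = 16 and β = 19 − 4 = 15.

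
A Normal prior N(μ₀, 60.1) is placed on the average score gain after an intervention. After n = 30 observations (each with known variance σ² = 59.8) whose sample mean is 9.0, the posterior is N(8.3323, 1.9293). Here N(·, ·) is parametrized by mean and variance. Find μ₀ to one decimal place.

μ₀ = -11.8

The posterior mean is a precision-weighted average: μ_n = (τ₀μ₀ + τ_data·x̄)/(τ₀+τ_data), with τ₀=1/σ₀² and τ_data=n/σ².
Here τ₀ = 1/60.1 = 0.016639 and τ_data = 30/59.8 = 0.501672, so τ_n = 0.518311.
Rearranging for μ₀: μ₀ = (μ_n·τ_n − τ_data·x̄)/τ₀ = (8.3323·0.518311 − 0.501672·9.0) / 0.016639 = -0.196325/0.016639 ≈ -11.8.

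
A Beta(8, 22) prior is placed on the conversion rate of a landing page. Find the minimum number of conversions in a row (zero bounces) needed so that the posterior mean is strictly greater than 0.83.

After k conversions and 0 bounces the posterior is Beta(8+k, 22), with mean (8+k)/(8+22+k).
Set (8+k)/(30+k) > 0.83 and solve: k > (0.83·30 − 8)/(1 − 0.83) = 99.412.
The smallest integer exceeding 99.412 is 100, and checking k=100: (108)/(130) = 0.8308 > 0.83.

k = 100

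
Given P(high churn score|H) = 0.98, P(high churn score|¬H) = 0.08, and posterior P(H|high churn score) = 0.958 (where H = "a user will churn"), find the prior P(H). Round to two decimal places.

In odds form, posterior odds = prior odds × likelihood ratio, so prior odds = posterior odds ÷ LR.
Posterior odds = 0.958/(1−0.958) = 22.8095. LR = 0.98/0.08 = 12.2500.
Prior odds = 22.8095/12.2500 = 1.8620, so P(H) = 1.8620/(1+1.8620) ≈ 0.65.

P(H) = 0.65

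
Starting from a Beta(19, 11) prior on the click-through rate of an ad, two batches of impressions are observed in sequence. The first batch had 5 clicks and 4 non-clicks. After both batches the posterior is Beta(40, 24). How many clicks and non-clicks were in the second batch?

Sequential conjugate updates are equivalent to a single update on the pooled data, so total successes = posterior α − prior α and total failures = posterior β − prior β.
Total across both batches: 40−19=21 clicks, 24−11=13 non-clicks.
Subtract the first batch: 21−5=16 clicks and 13−4=9 non-clicks.

16 clicks and 9 non-clicks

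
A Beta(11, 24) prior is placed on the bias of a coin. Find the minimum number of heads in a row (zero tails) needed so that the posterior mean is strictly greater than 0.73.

After k heads and 0 tails the posterior is Beta(11+k, 24), with mean (11+k)/(11+24+k).
Set (11+k)/(35+k) > 0.73 and solve: k > (0.73·35 − 11)/(1 − 0.73) = 53.889.
The smallest integer exceeding 53.889 is 54, and checking k=54: (65)/(89) = 0.7303 > 0.73.

k = 54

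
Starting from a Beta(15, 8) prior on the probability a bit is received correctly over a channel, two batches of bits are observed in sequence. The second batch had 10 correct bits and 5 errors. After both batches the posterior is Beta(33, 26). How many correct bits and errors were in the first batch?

Because Beta–binomial updating is additive in the counts, the combined data contributed (α_post−α_prior, β_post−β_prior) successes and failures.
Total across both batches: 33−15=18 correct bits, 26−8=18 errors.
Subtract the second batch: 18−10=8 correct bits and 18−5=13 errors.

8 correct bits and 13 errors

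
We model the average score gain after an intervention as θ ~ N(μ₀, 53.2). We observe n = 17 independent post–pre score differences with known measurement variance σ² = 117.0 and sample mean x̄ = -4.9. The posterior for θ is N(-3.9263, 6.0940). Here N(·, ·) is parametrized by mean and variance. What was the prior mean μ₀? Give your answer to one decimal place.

With known observation variance, the Normal–Normal posterior has precision τ_n = τ₀ + n/σ² and mean μ_n = (τ₀μ₀ + (n/σ²)x̄)/τ_n.
Here τ₀ = 1/53.2 = 0.018797 and τ_data = 17/117.0 = 0.145299, so τ_n = 0.164096.
Rearranging for μ₀: μ₀ = (μ_n·τ_n − τ_data·x̄)/τ₀ = (-3.9263·0.164096 − 0.145299·-4.9) / 0.018797 = 0.067675/0.018797 ≈ 3.6.

μ₀ = 3.6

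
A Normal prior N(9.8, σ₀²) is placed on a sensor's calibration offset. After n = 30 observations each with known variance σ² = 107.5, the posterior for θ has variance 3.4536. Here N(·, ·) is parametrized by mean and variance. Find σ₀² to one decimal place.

Posterior precision equals prior precision plus data precision: 1/σ_n² = 1/σ₀² + n/σ².
So 1/σ₀² = 1/3.4536 − 30/107.5 = 0.289553 − 0.279070 = 0.010483.
Hence σ₀² = 1/0.010483 ≈ 95.4.

σ₀² = 95.4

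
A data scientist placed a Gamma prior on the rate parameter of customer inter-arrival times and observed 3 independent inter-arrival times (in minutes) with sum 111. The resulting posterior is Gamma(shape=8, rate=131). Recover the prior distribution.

Gamma(shape=5, rate=20)

Gamma–exponential conjugacy: posterior shape = α + n, posterior rate = β + Σtᵢ.
So α = 8 − 3 = 5 and β = 131 − 111 = 20.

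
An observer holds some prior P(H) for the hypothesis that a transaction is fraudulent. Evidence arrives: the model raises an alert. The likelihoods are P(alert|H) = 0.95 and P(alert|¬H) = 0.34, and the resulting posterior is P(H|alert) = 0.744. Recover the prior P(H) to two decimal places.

In odds form, posterior odds = prior odds × likelihood ratio, so prior odds = posterior odds ÷ LR.
Posterior odds = 0.744/(1−0.744) = 2.9062. LR = 0.95/0.34 = 2.7941.
Prior odds = 2.9062/2.7941 = 1.0401, so P(H) = 1.0401/(1+1.0401) ≈ 0.51.

P(H) = 0.51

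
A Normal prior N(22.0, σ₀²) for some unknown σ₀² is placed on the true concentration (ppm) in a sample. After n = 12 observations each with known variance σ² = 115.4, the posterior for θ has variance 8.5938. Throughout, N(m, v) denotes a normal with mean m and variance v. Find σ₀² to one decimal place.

For the Normal–Normal model with known σ², precisions add: τ_n = τ₀ + n/σ².
So 1/σ₀² = 1/8.5938 − 12/115.4 = 0.116363 − 0.103986 = 0.012377.
Hence σ₀² = 1/0.012377 ≈ 80.8.

σ₀² = 80.8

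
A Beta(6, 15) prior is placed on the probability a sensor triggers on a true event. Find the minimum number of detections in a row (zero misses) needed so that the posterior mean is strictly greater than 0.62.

k = 19

After k detections and 0 misses the posterior is Beta(6+k, 15), with mean (6+k)/(6+15+k).
Set (6+k)/(21+k) > 0.62 and solve: k > (0.62·21 − 6)/(1 − 0.62) = 18.474.
The smallest integer exceeding 18.474 is 19, and checking k=19: (25)/(40) = 0.6250 > 0.62.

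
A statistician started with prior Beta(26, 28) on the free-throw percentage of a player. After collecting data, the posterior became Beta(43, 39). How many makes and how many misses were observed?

Beta is conjugate to the binomial likelihood: posterior = Beta(α+s, β+f).
Match parameters: s=43−26=17, f=39−28=11.

17 makes and 11 misses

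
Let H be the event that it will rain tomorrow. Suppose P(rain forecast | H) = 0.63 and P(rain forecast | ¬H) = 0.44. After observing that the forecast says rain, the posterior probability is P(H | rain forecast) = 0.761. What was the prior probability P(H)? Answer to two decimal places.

P(H) = 0.69

In odds form, posterior odds = prior odds × likelihood ratio, so prior odds = posterior odds ÷ LR.
Posterior odds = 0.761/(1−0.761) = 3.1841. LR = 0.63/0.44 = 1.4318.
Prior odds = 3.1841/1.4318 = 2.2238, so P(H) = 2.2238/(1+2.2238) ≈ 0.69.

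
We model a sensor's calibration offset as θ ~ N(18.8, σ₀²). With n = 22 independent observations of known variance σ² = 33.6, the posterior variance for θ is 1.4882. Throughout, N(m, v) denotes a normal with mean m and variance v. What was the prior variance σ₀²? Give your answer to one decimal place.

Posterior precision equals prior precision plus data precision: 1/σ_n² = 1/σ₀² + n/σ².
So 1/σ₀² = 1/1.4882 − 22/33.6 = 0.671953 − 0.654762 = 0.017191.
Hence σ₀² = 1/0.017191 ≈ 58.2.

σ₀² = 58.2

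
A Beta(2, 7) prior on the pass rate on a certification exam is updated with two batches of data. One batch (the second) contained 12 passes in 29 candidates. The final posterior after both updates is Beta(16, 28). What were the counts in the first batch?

Sequential conjugate updates are equivalent to a single update on the pooled data, so total successes = posterior α − prior α and total failures = posterior β − prior β.
Total across both batches: 16−2=14 passes, 28−7=21 failures.
Subtract the second batch: 14−12=2 passes and 21−17=4 failures.

2 passes and 4 failures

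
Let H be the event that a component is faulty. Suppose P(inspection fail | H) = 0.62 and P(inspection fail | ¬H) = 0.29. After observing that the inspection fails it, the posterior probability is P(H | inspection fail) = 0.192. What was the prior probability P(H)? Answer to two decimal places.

In odds form, posterior odds = prior odds × likelihood ratio, so prior odds = posterior odds ÷ LR.
Posterior odds = 0.192/(1−0.192) = 0.2376. LR = 0.62/0.29 = 2.1379.
Prior odds = 0.2376/2.1379 = 0.1111, so P(H) = 0.1111/(1+0.1111) ≈ 0.10.

P(H) = 0.10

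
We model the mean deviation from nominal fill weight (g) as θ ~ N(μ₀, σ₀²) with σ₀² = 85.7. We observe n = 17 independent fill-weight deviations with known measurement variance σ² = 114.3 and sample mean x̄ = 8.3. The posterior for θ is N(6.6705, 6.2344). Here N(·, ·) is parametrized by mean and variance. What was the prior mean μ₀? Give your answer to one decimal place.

μ₀ = -14.1

The posterior mean is a precision-weighted average: μ_n = (τ₀μ₀ + τ_data·x̄)/(τ₀+τ_data), with τ₀=1/σ₀² and τ_data=n/σ².
Here τ₀ = 1/85.7 = 0.011669 and τ_data = 17/114.3 = 0.148731, so τ_n = 0.160400.
Rearranging for μ₀: μ₀ = (μ_n·τ_n − τ_data·x̄)/τ₀ = (6.6705·0.160400 − 0.148731·8.3) / 0.011669 = -0.164519/0.011669 ≈ -14.1.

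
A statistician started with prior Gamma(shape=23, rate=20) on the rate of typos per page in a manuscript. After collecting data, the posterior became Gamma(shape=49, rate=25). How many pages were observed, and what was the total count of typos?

A Gamma(α, β) prior (rate parametrization) on a Poisson rate with n observations summing to S gives posterior Gamma(α+S, β+n).
Matching: Σxᵢ = 49 − 23 = 26 and n = 25 − 20 = 5.

n = 5 pages with total 26 typos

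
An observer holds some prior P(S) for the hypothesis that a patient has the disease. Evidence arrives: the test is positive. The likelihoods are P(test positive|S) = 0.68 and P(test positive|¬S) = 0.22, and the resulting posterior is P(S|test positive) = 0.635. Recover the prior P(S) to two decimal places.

P(S) = 0.36

In odds form, posterior odds = prior odds × likelihood ratio, so prior odds = posterior odds ÷ LR.
Posterior odds = 0.635/(1−0.635) = 1.7397. LR = 0.68/0.22 = 3.0909.
Prior odds = 1.7397/3.0909 = 0.5628, so P(S) = 0.5628/(1+0.5628) ≈ 0.36.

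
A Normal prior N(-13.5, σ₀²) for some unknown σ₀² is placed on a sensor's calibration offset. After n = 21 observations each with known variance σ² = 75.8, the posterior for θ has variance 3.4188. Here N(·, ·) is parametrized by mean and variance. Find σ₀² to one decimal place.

σ₀² = 64.7

Posterior precision equals prior precision plus data precision: 1/σ_n² = 1/σ₀² + n/σ².
So 1/σ₀² = 1/3.4188 − 21/75.8 = 0.292500 − 0.277045 = 0.015455.
Hence σ₀² = 1/0.015455 ≈ 64.7.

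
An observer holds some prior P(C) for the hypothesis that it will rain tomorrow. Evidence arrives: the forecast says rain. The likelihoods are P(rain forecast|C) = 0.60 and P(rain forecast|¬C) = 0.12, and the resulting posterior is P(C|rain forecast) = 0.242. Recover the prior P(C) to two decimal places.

P(C) = 0.06

In odds form, posterior odds = prior odds × likelihood ratio, so prior odds = posterior odds ÷ LR.
Posterior odds = 0.242/(1−0.242) = 0.3193. LR = 0.60/0.12 = 5.0000.
Prior odds = 0.3193/5.0000 = 0.0639, so P(C) = 0.0639/(1+0.0639) ≈ 0.06.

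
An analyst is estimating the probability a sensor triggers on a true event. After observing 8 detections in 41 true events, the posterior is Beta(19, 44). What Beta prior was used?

Beta(11, 11)

Under Beta–binomial conjugacy the posterior parameters are (α+s, β+f).
So α = 19 − 8 = 11 and β = 44 − 33 = 11.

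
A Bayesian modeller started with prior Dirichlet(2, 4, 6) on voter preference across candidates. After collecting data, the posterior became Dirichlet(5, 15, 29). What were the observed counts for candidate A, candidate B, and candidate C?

For a Dirichlet(α) prior with multinomial counts c, the posterior is Dirichlet(α + c) componentwise.
Counts are posterior − prior componentwise: 5−2=3, 15−4=11, 29−6=23.

counts (3, 11, 23)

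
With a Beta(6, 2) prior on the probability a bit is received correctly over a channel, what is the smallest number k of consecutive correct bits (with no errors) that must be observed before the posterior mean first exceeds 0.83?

After k correct bits and 0 errors the posterior is Beta(6+k, 2), with mean (6+k)/(6+2+k).
Set (6+k)/(8+k) > 0.83 and solve: k > (0.83·8 − 6)/(1 − 0.83) = 3.765.
The smallest integer exceeding 3.765 is 4.

k = 4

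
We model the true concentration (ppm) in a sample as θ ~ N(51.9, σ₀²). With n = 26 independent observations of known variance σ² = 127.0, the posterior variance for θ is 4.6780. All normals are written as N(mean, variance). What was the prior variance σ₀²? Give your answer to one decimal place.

σ₀² = 110.6

For the Normal–Normal model with known σ², precisions add: τ_n = τ₀ + n/σ².
So 1/σ₀² = 1/4.6780 − 26/127.0 = 0.213767 − 0.204724 = 0.009043.
Hence σ₀² = 1/0.009043 ≈ 110.6.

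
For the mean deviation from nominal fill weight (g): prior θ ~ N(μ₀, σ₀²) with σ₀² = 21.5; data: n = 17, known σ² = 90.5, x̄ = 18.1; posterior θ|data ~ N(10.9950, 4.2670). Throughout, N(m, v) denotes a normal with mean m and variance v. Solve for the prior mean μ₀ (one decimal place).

μ₀ = -17.7

The posterior mean is a precision-weighted average: μ_n = (τ₀μ₀ + τ_data·x̄)/(τ₀+τ_data), with τ₀=1/σ₀² and τ_data=n/σ².
Here τ₀ = 1/21.5 = 0.046512 and τ_data = 17/90.5 = 0.187845, so τ_n = 0.234357.
Rearranging for μ₀: μ₀ = (μ_n·τ_n − τ_data·x̄)/τ₀ = (10.9950·0.234357 − 0.187845·18.1) / 0.046512 = -0.823239/0.046512 ≈ -17.7.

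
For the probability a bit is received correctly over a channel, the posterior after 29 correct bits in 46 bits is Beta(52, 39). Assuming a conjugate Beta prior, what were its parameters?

A Beta(α, β) prior with s successes and f failures in binomial data gives a Beta(α+s, β+f) posterior.
So α = 52 − 29 = 23 and β = 39 − 17 = 22.

Beta(23, 22)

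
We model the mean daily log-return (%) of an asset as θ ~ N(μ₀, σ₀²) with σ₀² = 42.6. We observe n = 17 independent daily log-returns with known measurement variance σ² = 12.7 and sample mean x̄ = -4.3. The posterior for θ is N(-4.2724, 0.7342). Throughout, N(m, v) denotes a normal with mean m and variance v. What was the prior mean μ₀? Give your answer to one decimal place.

μ₀ = -2.7

With known observation variance, the Normal–Normal posterior has precision τ_n = τ₀ + n/σ² and mean μ_n = (τ₀μ₀ + (n/σ²)x̄)/τ_n.
Here τ₀ = 1/42.6 = 0.023474 and τ_data = 17/12.7 = 1.338583, so τ_n = 1.362057.
Rearranging for μ₀: μ₀ = (μ_n·τ_n − τ_data·x̄)/τ₀ = (-4.2724·1.362057 − 1.338583·-4.3) / 0.023474 = -0.063345/0.023474 ≈ -2.7.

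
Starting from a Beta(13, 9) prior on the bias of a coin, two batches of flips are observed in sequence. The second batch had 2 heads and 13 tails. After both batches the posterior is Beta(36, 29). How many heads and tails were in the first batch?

21 heads and 7 tails

Because Beta–binomial updating is additive in the counts, the combined data contributed (α_post−α_prior, β_post−β_prior) successes and failures.
Total across both batches: 36−13=23 heads, 29−9=20 tails.
Subtract the second batch: 23−2=21 heads and 20−13=7 tails.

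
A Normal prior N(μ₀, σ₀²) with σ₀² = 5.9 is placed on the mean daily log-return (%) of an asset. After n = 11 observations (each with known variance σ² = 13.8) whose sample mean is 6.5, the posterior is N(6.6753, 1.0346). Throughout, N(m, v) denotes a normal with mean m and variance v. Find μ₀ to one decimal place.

μ₀ = 7.5

The posterior mean is a precision-weighted average: μ_n = (τ₀μ₀ + τ_data·x̄)/(τ₀+τ_data), with τ₀=1/σ₀² and τ_data=n/σ².
Here τ₀ = 1/5.9 = 0.169492 and τ_data = 11/13.8 = 0.797101, so τ_n = 0.966593.
Rearranging for μ₀: μ₀ = (μ_n·τ_n − τ_data·x̄)/τ₀ = (6.6753·0.966593 − 0.797101·6.5) / 0.169492 = 1.271142/0.169492 ≈ 7.5.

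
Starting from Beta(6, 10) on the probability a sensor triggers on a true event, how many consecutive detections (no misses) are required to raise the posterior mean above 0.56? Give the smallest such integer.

After k detections and 0 misses the posterior is Beta(6+k, 10), with mean (6+k)/(6+10+k).
Set (6+k)/(16+k) > 0.56 and solve: k > (0.56·16 − 6)/(1 − 0.56) = 6.727.
The smallest integer exceeding 6.727 is 7, and checking k=7: (13)/(23) = 0.5652 > 0.56.

k = 7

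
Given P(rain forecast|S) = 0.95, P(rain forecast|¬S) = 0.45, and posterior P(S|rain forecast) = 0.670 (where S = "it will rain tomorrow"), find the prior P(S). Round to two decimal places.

P(S) = 0.49

In odds form, posterior odds = prior odds × likelihood ratio, so prior odds = posterior odds ÷ LR.
Posterior odds = 0.670/(1−0.670) = 2.0303. LR = 0.95/0.45 = 2.1111.
Prior odds = 2.0303/2.1111 = 0.9617, so P(S) = 0.9617/(1+0.9617) ≈ 0.49.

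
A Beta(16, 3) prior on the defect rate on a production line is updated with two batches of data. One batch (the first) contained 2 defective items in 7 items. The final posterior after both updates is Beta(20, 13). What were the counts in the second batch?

Sequential conjugate updates are equivalent to a single update on the pooled data, so total successes = posterior α − prior α and total failures = posterior β − prior β.
Total across both batches: 20−16=4 defective items, 13−3=10 good items.
Subtract the first batch: 4−2=2 defective items and 10−5=5 good items.

2 defective items and 5 good items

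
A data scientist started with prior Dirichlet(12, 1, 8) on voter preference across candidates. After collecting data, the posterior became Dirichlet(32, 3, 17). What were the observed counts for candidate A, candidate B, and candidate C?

For a Dirichlet(α) prior with multinomial counts c, the posterior is Dirichlet(α + c) componentwise.
Counts are posterior − prior componentwise: 32−12=20, 3−1=2, 17−8=9.

counts (20, 2, 9)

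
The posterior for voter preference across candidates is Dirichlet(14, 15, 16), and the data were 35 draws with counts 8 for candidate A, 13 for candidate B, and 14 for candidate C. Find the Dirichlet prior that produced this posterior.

Dirichlet(6, 2, 2)

For a Dirichlet(α) prior with multinomial counts c, the posterior is Dirichlet(α + c) componentwise.
Subtract each count from the matching posterior parameter: 14−8=6, 15−13=2, 16−14=2.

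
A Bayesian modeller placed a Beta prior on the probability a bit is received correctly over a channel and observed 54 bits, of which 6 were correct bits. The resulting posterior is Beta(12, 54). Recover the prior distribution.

Beta(6, 6)

Beta is conjugate to the binomial likelihood: posterior = Beta(a+s, b+f).
Subtract the data counts: 12−6=6, 54−48=6.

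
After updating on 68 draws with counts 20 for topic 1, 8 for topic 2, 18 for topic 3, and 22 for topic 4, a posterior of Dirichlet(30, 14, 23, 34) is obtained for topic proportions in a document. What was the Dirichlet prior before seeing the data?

For a Dirichlet(α) prior with multinomial counts c, the posterior is Dirichlet(α + c) componentwise.
Subtract each count from the matching posterior parameter: 30−20=10, 14−8=6, 23−18=5, 34−22=12.

Dirichlet(10, 6, 5, 12)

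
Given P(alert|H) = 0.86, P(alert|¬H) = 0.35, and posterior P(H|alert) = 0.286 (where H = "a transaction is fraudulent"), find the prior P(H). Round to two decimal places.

P(H) = 0.14

In odds form, posterior odds = prior odds × likelihood ratio, so prior odds = posterior odds ÷ LR.
Posterior odds = 0.286/(1−0.286) = 0.4006. LR = 0.86/0.35 = 2.4571.
Prior odds = 0.4006/2.4571 = 0.1630, so P(H) = 0.1630/(1+0.1630) ≈ 0.14.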